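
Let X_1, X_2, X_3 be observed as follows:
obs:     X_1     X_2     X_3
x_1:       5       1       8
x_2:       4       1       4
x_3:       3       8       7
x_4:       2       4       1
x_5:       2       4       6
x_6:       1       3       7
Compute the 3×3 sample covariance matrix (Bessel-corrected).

Step 1 — column means:
  mean(X_1) = (5 + 4 + 3 + 2 + 2 + 1) / 6 = 17/6 = 2.8333
  mean(X_2) = (1 + 1 + 8 + 4 + 4 + 3) / 6 = 21/6 = 3.5
  mean(X_3) = (8 + 4 + 7 + 1 + 6 + 7) / 6 = 33/6 = 5.5

Step 2 — sample covariance S[i,j] = (1/(n-1)) · Σ_k (x_{k,i} - mean_i) · (x_{k,j} - mean_j), with n-1 = 5.
  S[X_1,X_1] = ((2.1667)·(2.1667) + (1.1667)·(1.1667) + (0.1667)·(0.1667) + (-0.8333)·(-0.8333) + (-0.8333)·(-0.8333) + (-1.8333)·(-1.8333)) / 5 = 10.8333/5 = 2.1667
  S[X_1,X_2] = ((2.1667)·(-2.5) + (1.1667)·(-2.5) + (0.1667)·(4.5) + (-0.8333)·(0.5) + (-0.8333)·(0.5) + (-1.8333)·(-0.5)) / 5 = -7.5/5 = -1.5
  S[X_1,X_3] = ((2.1667)·(2.5) + (1.1667)·(-1.5) + (0.1667)·(1.5) + (-0.8333)·(-4.5) + (-0.8333)·(0.5) + (-1.8333)·(1.5)) / 5 = 4.5/5 = 0.9
  S[X_2,X_2] = ((-2.5)·(-2.5) + (-2.5)·(-2.5) + (4.5)·(4.5) + (0.5)·(0.5) + (0.5)·(0.5) + (-0.5)·(-0.5)) / 5 = 33.5/5 = 6.7
  S[X_2,X_3] = ((-2.5)·(2.5) + (-2.5)·(-1.5) + (4.5)·(1.5) + (0.5)·(-4.5) + (0.5)·(0.5) + (-0.5)·(1.5)) / 5 = 1.5/5 = 0.3
  S[X_3,X_3] = ((2.5)·(2.5) + (-1.5)·(-1.5) + (1.5)·(1.5) + (-4.5)·(-4.5) + (0.5)·(0.5) + (1.5)·(1.5)) / 5 = 33.5/5 = 6.7

S is symmetric (S[j,i] = S[i,j]). Assembling:

S = [[2.1667, -1.5, 0.9],
 [-1.5, 6.7, 0.3],
 [0.9, 0.3, 6.7]]


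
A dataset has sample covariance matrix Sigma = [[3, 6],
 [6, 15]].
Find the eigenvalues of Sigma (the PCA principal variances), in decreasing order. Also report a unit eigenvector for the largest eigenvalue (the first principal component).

Step 1 — characteristic polynomial of 2×2 Sigma:
  det(Sigma - λI) = λ² - trace · λ + det = 0.
  trace = 3 + 15 = 18, det = 3·15 - (6)² = 9.
Step 2 — discriminant:
  Δ = trace² - 4·det = 324 - 36 = 288.
Step 3 — eigenvalues:
  λ = (trace ± √Δ)/2 = (18 ± 16.9706)/2,
  λ_1 = 17.4853,  λ_2 = 0.5147.

Step 4 — unit eigenvector for λ_1: solve (Sigma - λ_1 I)v = 0. First row:
  (3 - 17.4853)·v_x + (6)·v_y = 0, i.e. (-14.4853)·v_x + (6)·v_y = 0,
  so v ∝ (b, λ_1 - a) = (6, 14.4853) = u.
  ||u|| = √((6)² + (14.4853)²) = √(245.8234) ≈ 15.6788,
  v_1 = u/||u|| ≈ (0.3827, 0.9239) (||v_1|| = 1).

λ_1 = 17.4853,  λ_2 = 0.5147;  v_1 ≈ (0.3827, 0.9239)


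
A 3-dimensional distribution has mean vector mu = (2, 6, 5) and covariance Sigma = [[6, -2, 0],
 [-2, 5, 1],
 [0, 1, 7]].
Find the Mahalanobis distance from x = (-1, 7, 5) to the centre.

Step 1 — centre the observation: (x - mu) = (-3, 1, 0).

Step 2 — invert Sigma (cofactor / det for 3×3, or solve directly):
  Sigma^{-1} = [[0.1932, 0.0795, -0.0114],
 [0.0795, 0.2386, -0.0341],
 [-0.0114, -0.0341, 0.1477]].

Step 3 — form the quadratic (x - mu)^T · Sigma^{-1} · (x - mu):
  Sigma^{-1} · (x - mu) = (-0.5, 0, 0).
  (x - mu)^T · [Sigma^{-1} · (x - mu)] = (-3)·(-0.5) + (1)·(0) + (0)·(0) = 1.5.

Step 4 — take square root: d = √(1.5) ≈ 1.2247.

d(x, mu) = √(1.5) ≈ 1.2247


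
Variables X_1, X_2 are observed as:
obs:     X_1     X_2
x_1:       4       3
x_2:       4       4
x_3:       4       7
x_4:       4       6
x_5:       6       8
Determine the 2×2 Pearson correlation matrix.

Step 1 — column means:
  mean(X_1) = (4 + 4 + 4 + 4 + 6) / 5 = 22/5 = 4.4
  mean(X_2) = (3 + 4 + 7 + 6 + 8) / 5 = 28/5 = 5.6

Step 2 — sample variances and covariances s[i,j] = (1/(n-1)) · Σ_k (x_{k,i} - mean_i) · (x_{k,j} - mean_j), with n-1 = 4:
  s[X_1,X_1] = ((-0.4)·(-0.4) + (-0.4)·(-0.4) + (-0.4)·(-0.4) + (-0.4)·(-0.4) + (1.6)·(1.6)) / 4 = 3.2/4 = 0.8
  s[X_1,X_2] = ((-0.4)·(-2.6) + (-0.4)·(-1.6) + (-0.4)·(1.4) + (-0.4)·(0.4) + (1.6)·(2.4)) / 4 = 4.8/4 = 1.2
  s[X_2,X_2] = ((-2.6)·(-2.6) + (-1.6)·(-1.6) + (1.4)·(1.4) + (0.4)·(0.4) + (2.4)·(2.4)) / 4 = 17.2/4 = 4.3
  Sample standard deviations s_i = √(s[i,i]):
  s(X_1) = √(0.8) = 0.8944
  s(X_2) = √(4.3) = 2.0736

Step 3 — r_{ij} = s_{ij} / (s_i · s_j):
  r[X_1,X_1] = 1 (diagonal).
  r[X_1,X_2] = 1.2 / (0.8944 · 2.0736) = 1.2 / 1.8547 = 0.647
  r[X_2,X_2] = 1 (diagonal).

R is symmetric with unit diagonal. Assembling:

R = [[1, 0.647],
 [0.647, 1]]


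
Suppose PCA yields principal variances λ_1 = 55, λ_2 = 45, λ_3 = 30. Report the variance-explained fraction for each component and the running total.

Step 1 — total variance = trace(Sigma) = Σ λ_i = 55 + 45 + 30 = 130.

Step 2 — fraction explained by component i = λ_i / Σ λ:
  PC1: 55/130 = 0.4231
  PC2: 45/130 = 0.3462
  PC3: 30/130 = 0.2308

Step 3 — cumulative fraction after k components = (λ_1 + ... + λ_k) / Σ λ:
  k = 1: 55/130 = 0.4231
  k = 2: (55 + 45)/130 = 100/130 = 0.7692
  k = 3: (55 + 45 + 30)/130 = 130/130 = 1

Summary (fraction, with percent):

explained: PC1 0.4231 (42.31%), PC2 0.3462 (34.62%), PC3 0.2308 (23.08%);  cumulative: 0.4231, 0.7692, 1


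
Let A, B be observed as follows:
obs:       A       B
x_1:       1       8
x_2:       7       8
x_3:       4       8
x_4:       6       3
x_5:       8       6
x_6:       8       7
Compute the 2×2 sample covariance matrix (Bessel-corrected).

Step 1 — column means:
  mean(A) = (1 + 7 + 4 + 6 + 8 + 8) / 6 = 34/6 = 5.6667
  mean(B) = (8 + 8 + 8 + 3 + 6 + 7) / 6 = 40/6 = 6.6667

Step 2 — sample covariance S[i,j] = (1/(n-1)) · Σ_k (x_{k,i} - mean_i) · (x_{k,j} - mean_j), with n-1 = 5.
  S[A,A] = ((-4.6667)·(-4.6667) + (1.3333)·(1.3333) + (-1.6667)·(-1.6667) + (0.3333)·(0.3333) + (2.3333)·(2.3333) + (2.3333)·(2.3333)) / 5 = 37.3333/5 = 7.4667
  S[A,B] = ((-4.6667)·(1.3333) + (1.3333)·(1.3333) + (-1.6667)·(1.3333) + (0.3333)·(-3.6667) + (2.3333)·(-0.6667) + (2.3333)·(0.3333)) / 5 = -8.6667/5 = -1.7333
  S[B,B] = ((1.3333)·(1.3333) + (1.3333)·(1.3333) + (1.3333)·(1.3333) + (-3.6667)·(-3.6667) + (-0.6667)·(-0.6667) + (0.3333)·(0.3333)) / 5 = 19.3333/5 = 3.8667

S is symmetric (S[j,i] = S[i,j]). Assembling:

S = [[7.4667, -1.7333],
 [-1.7333, 3.8667]]


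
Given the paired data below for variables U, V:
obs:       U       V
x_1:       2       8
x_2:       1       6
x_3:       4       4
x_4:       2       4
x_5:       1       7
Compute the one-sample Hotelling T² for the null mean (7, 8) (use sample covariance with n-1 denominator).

Step 1 — sample mean vector:
  mean(U) = (2 + 1 + 4 + 2 + 1) / 5 = 10/5 = 2
  mean(V) = (8 + 6 + 4 + 4 + 7) / 5 = 29/5 = 5.8
  x̄ = (2, 5.8),  deviation x̄ - mu_0 = (2, 5.8) - (7, 8) = (-5, -2.2).

Step 2 — sample covariance matrix, S[i,j] = (1/(n-1)) · Σ_k (x_{k,i} - mean_i) · (x_{k,j} - mean_j), divisor n-1 = 4:
  S[U,U] = ((0)·(0) + (-1)·(-1) + (2)·(2) + (0)·(0) + (-1)·(-1)) / 4 = 6/4 = 1.5
  S[U,V] = ((0)·(2.2) + (-1)·(0.2) + (2)·(-1.8) + (0)·(-1.8) + (-1)·(1.2)) / 4 = -5/4 = -1.25
  S[V,V] = ((2.2)·(2.2) + (0.2)·(0.2) + (-1.8)·(-1.8) + (-1.8)·(-1.8) + (1.2)·(1.2)) / 4 = 12.8/4 = 3.2
  S = [[1.5, -1.25],
 [-1.25, 3.2]].

Step 3 — invert S. det(S) = 1.5·3.2 - (-1.25)² = 3.2375.
  S^{-1} = (1/det) · [[d, -b], [-b, a]] = [[0.9884, 0.3861],
 [0.3861, 0.4633]].

Step 4 — quadratic form (x̄ - mu_0)^T · S^{-1} · (x̄ - mu_0):
  S^{-1} · (x̄ - mu_0) = (-5.7915, -2.9498),
  (x̄ - mu_0)^T · [...] = (-5)·(-5.7915) + (-2.2)·(-2.9498) = 35.4471.

Step 5 — scale by n: T² = 5 · 35.4471 = 177.2355.

T² ≈ 177.2355


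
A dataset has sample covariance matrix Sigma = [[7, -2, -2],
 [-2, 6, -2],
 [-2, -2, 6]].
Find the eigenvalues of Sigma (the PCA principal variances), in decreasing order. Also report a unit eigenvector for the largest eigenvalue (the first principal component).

Step 1 — characteristic polynomial p(λ) = det(λI - Sigma) = λ³ - tr·λ² + c_1·λ - det, where tr = trace, c_1 = sum of the principal 2×2 minors, det = det(Sigma):
  tr = 7 + 6 + 6 = 19,
  c_1 = (7·6 - (-2)²) + (7·6 - (-2)²) + (6·6 - (-2)²) = 38 + 38 + 32 = 108,
  det = 7·(6·6 - (-2)²) - (-2)·((-2)·6 - (-2)·(-2)) + (-2)·((-2)·(-2) - 6·(-2)) = 7·(32) - (-2)·(-16) + (-2)·(16) = 160.
  So p(λ) = λ³ - 19λ² + 108λ - 160.
Step 2 — look for an integer root (rational root theorem: any rational root is an integer divisor of 160). Testing λ = 8:
  p(8) = 512 - 1216 + 864 - 160 = 0  ✓
  Dividing out (λ - 8): p(λ) = (λ - 8)(λ² - 11λ + 20).
Step 3 — remaining eigenvalues from the quadratic λ² - 11λ + 20 = 0:
  Δ = 11² - 4·20 = 121 - 80 = 41,  λ = (11 ± √41)/2 = (11 ± 6.4031)/2 ≈ 8.7016 or 2.2984.
  Sorted: λ_1 = 8.7016,  λ_2 = 8,  λ_3 = 2.2984  (check: sum = 19 = tr ✓).

Step 4 — unit eigenvector for λ_1 ≈ 8.7016: v spans the null space of (Sigma - λ_1 I), whose rows are
  r_1 = (-1.7016, -2, -2),  r_2 = (-2, -2.7016, -2),  r_3 = (-2, -2, -2.7016).
  v is orthogonal to every row, so take v ∝ r_1 × r_2 = ((-2)·(-2) - (-2)·(-2.7016), (-2)·(-2) - (-1.7016)·(-2), (-1.7016)·(-2.7016) - (-2)·(-2)) ≈ (-1.4031, 0.5969, 0.5969).
  Rescale (multiply by -1 so the first nonzero entry is positive): u = (1.4031, -0.5969, -0.5969).
  ||u|| = √((1.4031)² + (-0.5969)² + (-0.5969)²) = √(2.6813) ≈ 1.6375,  v_1 = u/||u|| ≈ (0.8569, -0.3645, -0.3645) (||v_1|| = 1).

λ_1 = 8.7016,  λ_2 = 8,  λ_3 = 2.2984;  v_1 ≈ (0.8569, -0.3645, -0.3645)


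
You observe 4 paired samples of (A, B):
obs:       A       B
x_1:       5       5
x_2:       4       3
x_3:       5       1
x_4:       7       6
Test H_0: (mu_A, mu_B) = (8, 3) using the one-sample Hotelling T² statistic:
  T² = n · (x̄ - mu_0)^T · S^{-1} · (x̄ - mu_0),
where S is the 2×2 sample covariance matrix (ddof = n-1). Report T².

Step 1 — sample mean vector:
  mean(A) = (5 + 4 + 5 + 7) / 4 = 21/4 = 5.25
  mean(B) = (5 + 3 + 1 + 6) / 4 = 15/4 = 3.75
  x̄ = (5.25, 3.75),  deviation x̄ - mu_0 = (5.25, 3.75) - (8, 3) = (-2.75, 0.75).

Step 2 — sample covariance matrix, S[i,j] = (1/(n-1)) · Σ_k (x_{k,i} - mean_i) · (x_{k,j} - mean_j), divisor n-1 = 3:
  S[A,A] = ((-0.25)·(-0.25) + (-1.25)·(-1.25) + (-0.25)·(-0.25) + (1.75)·(1.75)) / 3 = 4.75/3 = 1.5833
  S[A,B] = ((-0.25)·(1.25) + (-1.25)·(-0.75) + (-0.25)·(-2.75) + (1.75)·(2.25)) / 3 = 5.25/3 = 1.75
  S[B,B] = ((1.25)·(1.25) + (-0.75)·(-0.75) + (-2.75)·(-2.75) + (2.25)·(2.25)) / 3 = 14.75/3 = 4.9167
  S = [[1.5833, 1.75],
 [1.75, 4.9167]].

Step 3 — invert S. det(S) = 1.5833·4.9167 - (1.75)² = 4.7222.
  S^{-1} = (1/det) · [[d, -b], [-b, a]] = [[1.0412, -0.3706],
 [-0.3706, 0.3353]].

Step 4 — quadratic form (x̄ - mu_0)^T · S^{-1} · (x̄ - mu_0):
  S^{-1} · (x̄ - mu_0) = (-3.1412, 1.2706),
  (x̄ - mu_0)^T · [...] = (-2.75)·(-3.1412) + (0.75)·(1.2706) = 9.5912.

Step 5 — scale by n: T² = 4 · 9.5912 = 38.3647.

T² ≈ 38.3647


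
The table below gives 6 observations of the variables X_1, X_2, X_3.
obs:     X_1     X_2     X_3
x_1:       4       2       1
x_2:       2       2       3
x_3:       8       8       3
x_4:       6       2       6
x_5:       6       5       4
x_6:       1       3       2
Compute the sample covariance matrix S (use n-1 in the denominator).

Step 1 — column means:
  mean(X_1) = (4 + 2 + 8 + 6 + 6 + 1) / 6 = 27/6 = 4.5
  mean(X_2) = (2 + 2 + 8 + 2 + 5 + 3) / 6 = 22/6 = 3.6667
  mean(X_3) = (1 + 3 + 3 + 6 + 4 + 2) / 6 = 19/6 = 3.1667

Step 2 — sample covariance S[i,j] = (1/(n-1)) · Σ_k (x_{k,i} - mean_i) · (x_{k,j} - mean_j), with n-1 = 5.
  S[X_1,X_1] = ((-0.5)·(-0.5) + (-2.5)·(-2.5) + (3.5)·(3.5) + (1.5)·(1.5) + (1.5)·(1.5) + (-3.5)·(-3.5)) / 5 = 35.5/5 = 7.1
  S[X_1,X_2] = ((-0.5)·(-1.6667) + (-2.5)·(-1.6667) + (3.5)·(4.3333) + (1.5)·(-1.6667) + (1.5)·(1.3333) + (-3.5)·(-0.6667)) / 5 = 22/5 = 4.4
  S[X_1,X_3] = ((-0.5)·(-2.1667) + (-2.5)·(-0.1667) + (3.5)·(-0.1667) + (1.5)·(2.8333) + (1.5)·(0.8333) + (-3.5)·(-1.1667)) / 5 = 10.5/5 = 2.1
  S[X_2,X_2] = ((-1.6667)·(-1.6667) + (-1.6667)·(-1.6667) + (4.3333)·(4.3333) + (-1.6667)·(-1.6667) + (1.3333)·(1.3333) + (-0.6667)·(-0.6667)) / 5 = 29.3333/5 = 5.8667
  S[X_2,X_3] = ((-1.6667)·(-2.1667) + (-1.6667)·(-0.1667) + (4.3333)·(-0.1667) + (-1.6667)·(2.8333) + (1.3333)·(0.8333) + (-0.6667)·(-1.1667)) / 5 = 0.3333/5 = 0.0667
  S[X_3,X_3] = ((-2.1667)·(-2.1667) + (-0.1667)·(-0.1667) + (-0.1667)·(-0.1667) + (2.8333)·(2.8333) + (0.8333)·(0.8333) + (-1.1667)·(-1.1667)) / 5 = 14.8333/5 = 2.9667

S is symmetric (S[j,i] = S[i,j]). Assembling:

S = [[7.1, 4.4, 2.1],
 [4.4, 5.8667, 0.0667],
 [2.1, 0.0667, 2.9667]]


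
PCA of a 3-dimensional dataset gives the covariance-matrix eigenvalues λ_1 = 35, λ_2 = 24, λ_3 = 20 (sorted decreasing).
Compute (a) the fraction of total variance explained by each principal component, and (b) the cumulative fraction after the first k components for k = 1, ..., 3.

Step 1 — total variance = trace(Sigma) = Σ λ_i = 35 + 24 + 20 = 79.

Step 2 — fraction explained by component i = λ_i / Σ λ:
  PC1: 35/79 = 0.443
  PC2: 24/79 = 0.3038
  PC3: 20/79 = 0.2532

Step 3 — cumulative fraction after k components = (λ_1 + ... + λ_k) / Σ λ:
  k = 1: 35/79 = 0.443
  k = 2: (35 + 24)/79 = 59/79 = 0.7468
  k = 3: (35 + 24 + 20)/79 = 79/79 = 1

Summary (fraction, with percent):

explained: PC1 0.443 (44.3%), PC2 0.3038 (30.38%), PC3 0.2532 (25.32%);  cumulative: 0.443, 0.7468, 1


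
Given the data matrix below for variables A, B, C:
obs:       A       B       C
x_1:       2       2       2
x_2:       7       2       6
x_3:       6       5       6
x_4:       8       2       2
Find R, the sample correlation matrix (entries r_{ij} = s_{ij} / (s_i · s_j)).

Step 1 — column means:
  mean(A) = (2 + 7 + 6 + 8) / 4 = 23/4 = 5.75
  mean(B) = (2 + 2 + 5 + 2) / 4 = 11/4 = 2.75
  mean(C) = (2 + 6 + 6 + 2) / 4 = 16/4 = 4

Step 2 — sample variances and covariances s[i,j] = (1/(n-1)) · Σ_k (x_{k,i} - mean_i) · (x_{k,j} - mean_j), with n-1 = 3:
  s[A,A] = ((-3.75)·(-3.75) + (1.25)·(1.25) + (0.25)·(0.25) + (2.25)·(2.25)) / 3 = 20.75/3 = 6.9167
  s[A,B] = ((-3.75)·(-0.75) + (1.25)·(-0.75) + (0.25)·(2.25) + (2.25)·(-0.75)) / 3 = 0.75/3 = 0.25
  s[A,C] = ((-3.75)·(-2) + (1.25)·(2) + (0.25)·(2) + (2.25)·(-2)) / 3 = 6/3 = 2
  s[B,B] = ((-0.75)·(-0.75) + (-0.75)·(-0.75) + (2.25)·(2.25) + (-0.75)·(-0.75)) / 3 = 6.75/3 = 2.25
  s[B,C] = ((-0.75)·(-2) + (-0.75)·(2) + (2.25)·(2) + (-0.75)·(-2)) / 3 = 6/3 = 2
  s[C,C] = ((-2)·(-2) + (2)·(2) + (2)·(2) + (-2)·(-2)) / 3 = 16/3 = 5.3333
  Sample standard deviations s_i = √(s[i,i]):
  s(A) = √(6.9167) = 2.63
  s(B) = √(2.25) = 1.5
  s(C) = √(5.3333) = 2.3094

Step 3 — r_{ij} = s_{ij} / (s_i · s_j):
  r[A,A] = 1 (diagonal).
  r[A,B] = 0.25 / (2.63 · 1.5) = 0.25 / 3.9449 = 0.0634
  r[A,C] = 2 / (2.63 · 2.3094) = 2 / 6.0736 = 0.3293
  r[B,B] = 1 (diagonal).
  r[B,C] = 2 / (1.5 · 2.3094) = 2 / 3.4641 = 0.5774
  r[C,C] = 1 (diagonal).

R is symmetric with unit diagonal. Assembling:

R = [[1, 0.0634, 0.3293],
 [0.0634, 1, 0.5774],
 [0.3293, 0.5774, 1]]


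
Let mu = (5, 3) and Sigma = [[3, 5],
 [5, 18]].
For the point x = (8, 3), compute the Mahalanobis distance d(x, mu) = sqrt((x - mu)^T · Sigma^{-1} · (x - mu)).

Step 1 — centre the observation: (x - mu) = (3, 0).

Step 2 — invert Sigma. det(Sigma) = 3·18 - (5)² = 29.
  Sigma^{-1} = (1/det) · [[d, -b], [-b, a]] = [[0.6207, -0.1724],
 [-0.1724, 0.1034]].

Step 3 — form the quadratic (x - mu)^T · Sigma^{-1} · (x - mu):
  Sigma^{-1} · (x - mu) = (1.8621, -0.5172).
  (x - mu)^T · [Sigma^{-1} · (x - mu)] = (3)·(1.8621) + (0)·(-0.5172) = 5.5862.

Step 4 — take square root: d = √(5.5862) ≈ 2.3635.

d(x, mu) = √(5.5862) ≈ 2.3635


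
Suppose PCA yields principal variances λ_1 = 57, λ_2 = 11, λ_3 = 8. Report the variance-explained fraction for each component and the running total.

Step 1 — total variance = trace(Sigma) = Σ λ_i = 57 + 11 + 8 = 76.

Step 2 — fraction explained by component i = λ_i / Σ λ:
  PC1: 57/76 = 0.75
  PC2: 11/76 = 0.1447
  PC3: 8/76 = 0.1053

Step 3 — cumulative fraction after k components = (λ_1 + ... + λ_k) / Σ λ:
  k = 1: 57/76 = 0.75
  k = 2: (57 + 11)/76 = 68/76 = 0.8947
  k = 3: (57 + 11 + 8)/76 = 76/76 = 1

Summary (fraction, with percent):

explained: PC1 0.75 (75%), PC2 0.1447 (14.47%), PC3 0.1053 (10.53%);  cumulative: 0.75, 0.8947, 1


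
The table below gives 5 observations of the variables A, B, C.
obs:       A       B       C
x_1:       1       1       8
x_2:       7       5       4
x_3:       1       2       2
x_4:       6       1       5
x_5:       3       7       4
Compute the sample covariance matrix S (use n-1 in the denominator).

Step 1 — column means:
  mean(A) = (1 + 7 + 1 + 6 + 3) / 5 = 18/5 = 3.6
  mean(B) = (1 + 5 + 2 + 1 + 7) / 5 = 16/5 = 3.2
  mean(C) = (8 + 4 + 2 + 5 + 4) / 5 = 23/5 = 4.6

Step 2 — sample covariance S[i,j] = (1/(n-1)) · Σ_k (x_{k,i} - mean_i) · (x_{k,j} - mean_j), with n-1 = 4.
  S[A,A] = ((-2.6)·(-2.6) + (3.4)·(3.4) + (-2.6)·(-2.6) + (2.4)·(2.4) + (-0.6)·(-0.6)) / 4 = 31.2/4 = 7.8
  S[A,B] = ((-2.6)·(-2.2) + (3.4)·(1.8) + (-2.6)·(-1.2) + (2.4)·(-2.2) + (-0.6)·(3.8)) / 4 = 7.4/4 = 1.85
  S[A,C] = ((-2.6)·(3.4) + (3.4)·(-0.6) + (-2.6)·(-2.6) + (2.4)·(0.4) + (-0.6)·(-0.6)) / 4 = -2.8/4 = -0.7
  S[B,B] = ((-2.2)·(-2.2) + (1.8)·(1.8) + (-1.2)·(-1.2) + (-2.2)·(-2.2) + (3.8)·(3.8)) / 4 = 28.8/4 = 7.2
  S[B,C] = ((-2.2)·(3.4) + (1.8)·(-0.6) + (-1.2)·(-2.6) + (-2.2)·(0.4) + (3.8)·(-0.6)) / 4 = -8.6/4 = -2.15
  S[C,C] = ((3.4)·(3.4) + (-0.6)·(-0.6) + (-2.6)·(-2.6) + (0.4)·(0.4) + (-0.6)·(-0.6)) / 4 = 19.2/4 = 4.8

S is symmetric (S[j,i] = S[i,j]). Assembling:

S = [[7.8, 1.85, -0.7],
 [1.85, 7.2, -2.15],
 [-0.7, -2.15, 4.8]]


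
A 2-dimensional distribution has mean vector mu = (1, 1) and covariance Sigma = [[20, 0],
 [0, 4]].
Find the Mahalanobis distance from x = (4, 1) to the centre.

Step 1 — centre the observation: (x - mu) = (3, 0).

Step 2 — invert Sigma. det(Sigma) = 20·4 - (0)² = 80.
  Sigma^{-1} = (1/det) · [[d, -b], [-b, a]] = [[0.05, 0],
 [0, 0.25]].

Step 3 — form the quadratic (x - mu)^T · Sigma^{-1} · (x - mu):
  Sigma^{-1} · (x - mu) = (0.15, 0).
  (x - mu)^T · [Sigma^{-1} · (x - mu)] = (3)·(0.15) + (0)·(0) = 0.45.

Step 4 — take square root: d = √(0.45) ≈ 0.6708.

d(x, mu) = √(0.45) ≈ 0.6708


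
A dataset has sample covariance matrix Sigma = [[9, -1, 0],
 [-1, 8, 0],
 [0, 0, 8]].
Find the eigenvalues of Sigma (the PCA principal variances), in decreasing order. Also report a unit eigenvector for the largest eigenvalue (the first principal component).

Step 1 — characteristic polynomial p(λ) = det(λI - Sigma) = λ³ - tr·λ² + c_1·λ - det, where tr = trace, c_1 = sum of the principal 2×2 minors, det = det(Sigma):
  tr = 9 + 8 + 8 = 25,
  c_1 = (9·8 - (-1)²) + (9·8 - (0)²) + (8·8 - (0)²) = 71 + 72 + 64 = 207,
  det = 9·(8·8 - (0)²) - (-1)·((-1)·8 - (0)·(0)) + (0)·((-1)·(0) - 8·(0)) = 9·(64) - (-1)·(-8) + (0)·(0) = 568.
  So p(λ) = λ³ - 25λ² + 207λ - 568.
Step 2 — look for an integer root (rational root theorem: any rational root is an integer divisor of 568). Testing λ = 8:
  p(8) = 512 - 1600 + 1656 - 568 = 0  ✓
  Dividing out (λ - 8): p(λ) = (λ - 8)(λ² - 17λ + 71).
Step 3 — remaining eigenvalues from the quadratic λ² - 17λ + 71 = 0:
  Δ = 17² - 4·71 = 289 - 284 = 5,  λ = (17 ± √5)/2 = (17 ± 2.2361)/2 ≈ 9.618 or 7.382.
  Sorted: λ_1 = 9.618,  λ_2 = 8,  λ_3 = 7.382  (check: sum = 25 = tr ✓).

Step 4 — unit eigenvector for λ_1 ≈ 9.618: v spans the null space of (Sigma - λ_1 I), whose rows are
  r_1 = (-0.618, -1, 0),  r_2 = (-1, -1.618, 0),  r_3 = (0, 0, -1.618).
  v is orthogonal to every row, so take v ∝ r_1 × r_3 = ((-1)·(-1.618) - (0)·(0), (0)·(0) - (-0.618)·(-1.618), (-0.618)·(0) - (-1)·(0)) ≈ (1.618, -1, 0).
  Let u = (1.618, -1, 0).
  ||u|| = √((1.618)² + (-1)² + (0)²) = √(3.618) ≈ 1.9021,  v_1 = u/||u|| ≈ (0.8507, -0.5257, 0) (||v_1|| = 1).

λ_1 = 9.618,  λ_2 = 8,  λ_3 = 7.382;  v_1 ≈ (0.8507, -0.5257, 0)


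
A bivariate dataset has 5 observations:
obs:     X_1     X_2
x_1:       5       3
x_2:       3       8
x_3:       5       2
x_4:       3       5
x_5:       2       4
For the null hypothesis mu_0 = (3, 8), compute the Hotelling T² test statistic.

Step 1 — sample mean vector:
  mean(X_1) = (5 + 3 + 5 + 3 + 2) / 5 = 18/5 = 3.6
  mean(X_2) = (3 + 8 + 2 + 5 + 4) / 5 = 22/5 = 4.4
  x̄ = (3.6, 4.4),  deviation x̄ - mu_0 = (3.6, 4.4) - (3, 8) = (0.6, -3.6).

Step 2 — sample covariance matrix, S[i,j] = (1/(n-1)) · Σ_k (x_{k,i} - mean_i) · (x_{k,j} - mean_j), divisor n-1 = 4:
  S[X_1,X_1] = ((1.4)·(1.4) + (-0.6)·(-0.6) + (1.4)·(1.4) + (-0.6)·(-0.6) + (-1.6)·(-1.6)) / 4 = 7.2/4 = 1.8
  S[X_1,X_2] = ((1.4)·(-1.4) + (-0.6)·(3.6) + (1.4)·(-2.4) + (-0.6)·(0.6) + (-1.6)·(-0.4)) / 4 = -7.2/4 = -1.8
  S[X_2,X_2] = ((-1.4)·(-1.4) + (3.6)·(3.6) + (-2.4)·(-2.4) + (0.6)·(0.6) + (-0.4)·(-0.4)) / 4 = 21.2/4 = 5.3
  S = [[1.8, -1.8],
 [-1.8, 5.3]].

Step 3 — invert S. det(S) = 1.8·5.3 - (-1.8)² = 6.3.
  S^{-1} = (1/det) · [[d, -b], [-b, a]] = [[0.8413, 0.2857],
 [0.2857, 0.2857]].

Step 4 — quadratic form (x̄ - mu_0)^T · S^{-1} · (x̄ - mu_0):
  S^{-1} · (x̄ - mu_0) = (-0.5238, -0.8571),
  (x̄ - mu_0)^T · [...] = (0.6)·(-0.5238) + (-3.6)·(-0.8571) = 2.7714.

Step 5 — scale by n: T² = 5 · 2.7714 = 13.8571.

T² ≈ 13.8571


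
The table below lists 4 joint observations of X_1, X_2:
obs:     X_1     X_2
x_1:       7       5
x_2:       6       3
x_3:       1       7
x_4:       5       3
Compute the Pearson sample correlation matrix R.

Step 1 — column means:
  mean(X_1) = (7 + 6 + 1 + 5) / 4 = 19/4 = 4.75
  mean(X_2) = (5 + 3 + 7 + 3) / 4 = 18/4 = 4.5

Step 2 — sample variances and covariances s[i,j] = (1/(n-1)) · Σ_k (x_{k,i} - mean_i) · (x_{k,j} - mean_j), with n-1 = 3:
  s[X_1,X_1] = ((2.25)·(2.25) + (1.25)·(1.25) + (-3.75)·(-3.75) + (0.25)·(0.25)) / 3 = 20.75/3 = 6.9167
  s[X_1,X_2] = ((2.25)·(0.5) + (1.25)·(-1.5) + (-3.75)·(2.5) + (0.25)·(-1.5)) / 3 = -10.5/3 = -3.5
  s[X_2,X_2] = ((0.5)·(0.5) + (-1.5)·(-1.5) + (2.5)·(2.5) + (-1.5)·(-1.5)) / 3 = 11/3 = 3.6667
  Sample standard deviations s_i = √(s[i,i]):
  s(X_1) = √(6.9167) = 2.63
  s(X_2) = √(3.6667) = 1.9149

Step 3 — r_{ij} = s_{ij} / (s_i · s_j):
  r[X_1,X_1] = 1 (diagonal).
  r[X_1,X_2] = -3.5 / (2.63 · 1.9149) = -3.5 / 5.036 = -0.695
  r[X_2,X_2] = 1 (diagonal).

R is symmetric with unit diagonal. Assembling:

R = [[1, -0.695],
 [-0.695, 1]]


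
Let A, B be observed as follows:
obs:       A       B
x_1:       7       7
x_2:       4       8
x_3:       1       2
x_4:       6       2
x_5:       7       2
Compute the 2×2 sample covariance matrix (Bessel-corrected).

Step 1 — column means:
  mean(A) = (7 + 4 + 1 + 6 + 7) / 5 = 25/5 = 5
  mean(B) = (7 + 8 + 2 + 2 + 2) / 5 = 21/5 = 4.2

Step 2 — sample covariance S[i,j] = (1/(n-1)) · Σ_k (x_{k,i} - mean_i) · (x_{k,j} - mean_j), with n-1 = 4.
  S[A,A] = ((2)·(2) + (-1)·(-1) + (-4)·(-4) + (1)·(1) + (2)·(2)) / 4 = 26/4 = 6.5
  S[A,B] = ((2)·(2.8) + (-1)·(3.8) + (-4)·(-2.2) + (1)·(-2.2) + (2)·(-2.2)) / 4 = 4/4 = 1
  S[B,B] = ((2.8)·(2.8) + (3.8)·(3.8) + (-2.2)·(-2.2) + (-2.2)·(-2.2) + (-2.2)·(-2.2)) / 4 = 36.8/4 = 9.2

S is symmetric (S[j,i] = S[i,j]). Assembling:

S = [[6.5, 1],
 [1, 9.2]]


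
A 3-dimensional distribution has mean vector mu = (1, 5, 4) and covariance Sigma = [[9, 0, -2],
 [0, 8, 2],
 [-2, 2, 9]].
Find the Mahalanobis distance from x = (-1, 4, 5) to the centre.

Step 1 — centre the observation: (x - mu) = (-2, -1, 1).

Step 2 — invert Sigma (cofactor / det for 3×3, or solve directly):
  Sigma^{-1} = [[0.1172, -0.0069, 0.0276],
 [-0.0069, 0.1328, -0.031],
 [0.0276, -0.031, 0.1241]].

Step 3 — form the quadratic (x - mu)^T · Sigma^{-1} · (x - mu):
  Sigma^{-1} · (x - mu) = (-0.2, -0.15, 0.1).
  (x - mu)^T · [Sigma^{-1} · (x - mu)] = (-2)·(-0.2) + (-1)·(-0.15) + (1)·(0.1) = 0.65.

Step 4 — take square root: d = √(0.65) ≈ 0.8062.

d(x, mu) = √(0.65) ≈ 0.8062


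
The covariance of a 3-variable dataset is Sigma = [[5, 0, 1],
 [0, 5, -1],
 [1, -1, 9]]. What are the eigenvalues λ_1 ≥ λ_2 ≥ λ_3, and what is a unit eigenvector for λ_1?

Step 1 — characteristic polynomial p(λ) = det(λI - Sigma) = λ³ - tr·λ² + c_1·λ - det, where tr = trace, c_1 = sum of the principal 2×2 minors, det = det(Sigma):
  tr = 5 + 5 + 9 = 19,
  c_1 = (5·5 - (0)²) + (5·9 - (1)²) + (5·9 - (-1)²) = 25 + 44 + 44 = 113,
  det = 5·(5·9 - (-1)²) - (0)·((0)·9 - (-1)·(1)) + (1)·((0)·(-1) - 5·(1)) = 5·(44) - (0)·(1) + (1)·(-5) = 215.
  So p(λ) = λ³ - 19λ² + 113λ - 215.
Step 2 — look for an integer root (rational root theorem: any rational root is an integer divisor of 215). Testing λ = 5:
  p(5) = 125 - 475 + 565 - 215 = 0  ✓
  Dividing out (λ - 5): p(λ) = (λ - 5)(λ² - 14λ + 43).
Step 3 — remaining eigenvalues from the quadratic λ² - 14λ + 43 = 0:
  Δ = 14² - 4·43 = 196 - 172 = 24,  λ = (14 ± √24)/2 = (14 ± 4.899)/2 ≈ 9.4495 or 4.5505.
  Sorted: λ_1 = 9.4495,  λ_2 = 5,  λ_3 = 4.5505  (check: sum = 19 = tr ✓).

Step 4 — unit eigenvector for λ_1 ≈ 9.4495: v spans the null space of (Sigma - λ_1 I), whose rows are
  r_1 = (-4.4495, 0, 1),  r_2 = (0, -4.4495, -1),  r_3 = (1, -1, -0.4495).
  v is orthogonal to every row, so take v ∝ r_1 × r_2 = ((0)·(-1) - (1)·(-4.4495), (1)·(0) - (-4.4495)·(-1), (-4.4495)·(-4.4495) - (0)·(0)) ≈ (4.4495, -4.4495, 19.798).
  Let u = (4.4495, -4.4495, 19.798).
  ||u|| = √((4.4495)² + (-4.4495)² + (19.798)²) = √(431.5551) ≈ 20.7739,  v_1 = u/||u|| ≈ (0.2142, -0.2142, 0.953) (||v_1|| = 1).

λ_1 = 9.4495,  λ_2 = 5,  λ_3 = 4.5505;  v_1 ≈ (0.2142, -0.2142, 0.953)


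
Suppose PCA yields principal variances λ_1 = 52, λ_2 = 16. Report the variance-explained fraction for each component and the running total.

Step 1 — total variance = trace(Sigma) = Σ λ_i = 52 + 16 = 68.

Step 2 — fraction explained by component i = λ_i / Σ λ:
  PC1: 52/68 = 0.7647
  PC2: 16/68 = 0.2353

Step 3 — cumulative fraction after k components = (λ_1 + ... + λ_k) / Σ λ:
  k = 1: 52/68 = 0.7647
  k = 2: (52 + 16)/68 = 68/68 = 1

Summary (fraction, with percent):

explained: PC1 0.7647 (76.47%), PC2 0.2353 (23.53%);  cumulative: 0.7647, 1


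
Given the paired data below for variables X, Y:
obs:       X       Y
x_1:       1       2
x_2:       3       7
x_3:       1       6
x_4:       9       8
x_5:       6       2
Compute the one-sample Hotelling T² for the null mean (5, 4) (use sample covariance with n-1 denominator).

Step 1 — sample mean vector:
  mean(X) = (1 + 3 + 1 + 9 + 6) / 5 = 20/5 = 4
  mean(Y) = (2 + 7 + 6 + 8 + 2) / 5 = 25/5 = 5
  x̄ = (4, 5),  deviation x̄ - mu_0 = (4, 5) - (5, 4) = (-1, 1).

Step 2 — sample covariance matrix, S[i,j] = (1/(n-1)) · Σ_k (x_{k,i} - mean_i) · (x_{k,j} - mean_j), divisor n-1 = 4:
  S[X,X] = ((-3)·(-3) + (-1)·(-1) + (-3)·(-3) + (5)·(5) + (2)·(2)) / 4 = 48/4 = 12
  S[X,Y] = ((-3)·(-3) + (-1)·(2) + (-3)·(1) + (5)·(3) + (2)·(-3)) / 4 = 13/4 = 3.25
  S[Y,Y] = ((-3)·(-3) + (2)·(2) + (1)·(1) + (3)·(3) + (-3)·(-3)) / 4 = 32/4 = 8
  S = [[12, 3.25],
 [3.25, 8]].

Step 3 — invert S. det(S) = 12·8 - (3.25)² = 85.4375.
  S^{-1} = (1/det) · [[d, -b], [-b, a]] = [[0.0936, -0.038],
 [-0.038, 0.1405]].

Step 4 — quadratic form (x̄ - mu_0)^T · S^{-1} · (x̄ - mu_0):
  S^{-1} · (x̄ - mu_0) = (-0.1317, 0.1785),
  (x̄ - mu_0)^T · [...] = (-1)·(-0.1317) + (1)·(0.1785) = 0.3102.

Step 5 — scale by n: T² = 5 · 0.3102 = 1.5508.

T² ≈ 1.5508


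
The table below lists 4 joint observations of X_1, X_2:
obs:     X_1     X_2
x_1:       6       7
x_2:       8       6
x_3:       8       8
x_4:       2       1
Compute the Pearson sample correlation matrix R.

Step 1 — column means:
  mean(X_1) = (6 + 8 + 8 + 2) / 4 = 24/4 = 6
  mean(X_2) = (7 + 6 + 8 + 1) / 4 = 22/4 = 5.5

Step 2 — sample variances and covariances s[i,j] = (1/(n-1)) · Σ_k (x_{k,i} - mean_i) · (x_{k,j} - mean_j), with n-1 = 3:
  s[X_1,X_1] = ((0)·(0) + (2)·(2) + (2)·(2) + (-4)·(-4)) / 3 = 24/3 = 8
  s[X_1,X_2] = ((0)·(1.5) + (2)·(0.5) + (2)·(2.5) + (-4)·(-4.5)) / 3 = 24/3 = 8
  s[X_2,X_2] = ((1.5)·(1.5) + (0.5)·(0.5) + (2.5)·(2.5) + (-4.5)·(-4.5)) / 3 = 29/3 = 9.6667
  Sample standard deviations s_i = √(s[i,i]):
  s(X_1) = √(8) = 2.8284
  s(X_2) = √(9.6667) = 3.1091

Step 3 — r_{ij} = s_{ij} / (s_i · s_j):
  r[X_1,X_1] = 1 (diagonal).
  r[X_1,X_2] = 8 / (2.8284 · 3.1091) = 8 / 8.7939 = 0.9097
  r[X_2,X_2] = 1 (diagonal).

R is symmetric with unit diagonal. Assembling:

R = [[1, 0.9097],
 [0.9097, 1]]


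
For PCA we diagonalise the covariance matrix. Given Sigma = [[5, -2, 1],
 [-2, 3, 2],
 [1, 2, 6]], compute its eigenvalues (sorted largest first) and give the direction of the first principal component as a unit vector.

Step 1 — characteristic polynomial p(λ) = det(λI - Sigma) = λ³ - tr·λ² + c_1·λ - det, where tr = trace, c_1 = sum of the principal 2×2 minors, det = det(Sigma):
  tr = 5 + 3 + 6 = 14,
  c_1 = (5·3 - (-2)²) + (5·6 - (1)²) + (3·6 - (2)²) = 11 + 29 + 14 = 54,
  det = 5·(3·6 - (2)²) - (-2)·((-2)·6 - (2)·(1)) + (1)·((-2)·(2) - 3·(1)) = 5·(14) - (-2)·(-14) + (1)·(-7) = 35.
  So p(λ) = λ³ - 14λ² + 54λ - 35.
Step 2 — look for an integer root (rational root theorem: any rational root is an integer divisor of 35). Testing λ = 7:
  p(7) = 343 - 686 + 378 - 35 = 0  ✓
  Dividing out (λ - 7): p(λ) = (λ - 7)(λ² - 7λ + 5).
Step 3 — remaining eigenvalues from the quadratic λ² - 7λ + 5 = 0:
  Δ = 7² - 4·5 = 49 - 20 = 29,  λ = (7 ± √29)/2 = (7 ± 5.3852)/2 ≈ 6.1926 or 0.8074.
  Sorted: λ_1 = 7,  λ_2 = 6.1926,  λ_3 = 0.8074  (check: sum = 14 = tr ✓).

Step 4 — unit eigenvector for λ_1 = 7: v spans the null space of (Sigma - λ_1 I), whose rows are
  r_1 = (-2, -2, 1),  r_2 = (-2, -4, 2),  r_3 = (1, 2, -1).
  v is orthogonal to every row, so take v ∝ r_1 × r_2 = ((-2)·(2) - (1)·(-4), (1)·(-2) - (-2)·(2), (-2)·(-4) - (-2)·(-2)) = (0, 2, 4).
  Rescale (divide by 2): u = (0, 1, 2).
  ||u|| = √((0)² + (1)² + (2)²) = √(5) ≈ 2.2361,  v_1 = u/||u|| ≈ (0, 0.4472, 0.8944) (||v_1|| = 1).

λ_1 = 7,  λ_2 = 6.1926,  λ_3 = 0.8074;  v_1 ≈ (0, 0.4472, 0.8944)


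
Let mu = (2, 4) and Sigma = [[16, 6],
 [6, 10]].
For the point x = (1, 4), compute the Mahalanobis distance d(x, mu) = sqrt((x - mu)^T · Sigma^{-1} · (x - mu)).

Step 1 — centre the observation: (x - mu) = (-1, 0).

Step 2 — invert Sigma. det(Sigma) = 16·10 - (6)² = 124.
  Sigma^{-1} = (1/det) · [[d, -b], [-b, a]] = [[0.0806, -0.0484],
 [-0.0484, 0.129]].

Step 3 — form the quadratic (x - mu)^T · Sigma^{-1} · (x - mu):
  Sigma^{-1} · (x - mu) = (-0.0806, 0.0484).
  (x - mu)^T · [Sigma^{-1} · (x - mu)] = (-1)·(-0.0806) + (0)·(0.0484) = 0.0806.

Step 4 — take square root: d = √(0.0806) ≈ 0.284.

d(x, mu) = √(0.0806) ≈ 0.284


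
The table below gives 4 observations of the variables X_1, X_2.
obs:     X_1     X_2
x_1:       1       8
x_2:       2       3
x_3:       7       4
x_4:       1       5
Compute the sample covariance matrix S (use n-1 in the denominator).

Step 1 — column means:
  mean(X_1) = (1 + 2 + 7 + 1) / 4 = 11/4 = 2.75
  mean(X_2) = (8 + 3 + 4 + 5) / 4 = 20/4 = 5

Step 2 — sample covariance S[i,j] = (1/(n-1)) · Σ_k (x_{k,i} - mean_i) · (x_{k,j} - mean_j), with n-1 = 3.
  S[X_1,X_1] = ((-1.75)·(-1.75) + (-0.75)·(-0.75) + (4.25)·(4.25) + (-1.75)·(-1.75)) / 3 = 24.75/3 = 8.25
  S[X_1,X_2] = ((-1.75)·(3) + (-0.75)·(-2) + (4.25)·(-1) + (-1.75)·(0)) / 3 = -8/3 = -2.6667
  S[X_2,X_2] = ((3)·(3) + (-2)·(-2) + (-1)·(-1) + (0)·(0)) / 3 = 14/3 = 4.6667

S is symmetric (S[j,i] = S[i,j]). Assembling:

S = [[8.25, -2.6667],
 [-2.6667, 4.6667]]


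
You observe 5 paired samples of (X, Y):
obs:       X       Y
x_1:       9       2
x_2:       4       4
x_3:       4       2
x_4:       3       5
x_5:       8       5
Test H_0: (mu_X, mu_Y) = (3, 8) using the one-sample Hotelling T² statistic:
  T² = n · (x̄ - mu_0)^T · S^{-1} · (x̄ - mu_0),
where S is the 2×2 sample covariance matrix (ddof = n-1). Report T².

Step 1 — sample mean vector:
  mean(X) = (9 + 4 + 4 + 3 + 8) / 5 = 28/5 = 5.6
  mean(Y) = (2 + 4 + 2 + 5 + 5) / 5 = 18/5 = 3.6
  x̄ = (5.6, 3.6),  deviation x̄ - mu_0 = (5.6, 3.6) - (3, 8) = (2.6, -4.4).

Step 2 — sample covariance matrix, S[i,j] = (1/(n-1)) · Σ_k (x_{k,i} - mean_i) · (x_{k,j} - mean_j), divisor n-1 = 4:
  S[X,X] = ((3.4)·(3.4) + (-1.6)·(-1.6) + (-1.6)·(-1.6) + (-2.6)·(-2.6) + (2.4)·(2.4)) / 4 = 29.2/4 = 7.3
  S[X,Y] = ((3.4)·(-1.6) + (-1.6)·(0.4) + (-1.6)·(-1.6) + (-2.6)·(1.4) + (2.4)·(1.4)) / 4 = -3.8/4 = -0.95
  S[Y,Y] = ((-1.6)·(-1.6) + (0.4)·(0.4) + (-1.6)·(-1.6) + (1.4)·(1.4) + (1.4)·(1.4)) / 4 = 9.2/4 = 2.3
  S = [[7.3, -0.95],
 [-0.95, 2.3]].

Step 3 — invert S. det(S) = 7.3·2.3 - (-0.95)² = 15.8875.
  S^{-1} = (1/det) · [[d, -b], [-b, a]] = [[0.1448, 0.0598],
 [0.0598, 0.4595]].

Step 4 — quadratic form (x̄ - mu_0)^T · S^{-1} · (x̄ - mu_0):
  S^{-1} · (x̄ - mu_0) = (0.1133, -1.8662),
  (x̄ - mu_0)^T · [...] = (2.6)·(0.1133) + (-4.4)·(-1.8662) = 8.5061.

Step 5 — scale by n: T² = 5 · 8.5061 = 42.5303.

T² ≈ 42.5303


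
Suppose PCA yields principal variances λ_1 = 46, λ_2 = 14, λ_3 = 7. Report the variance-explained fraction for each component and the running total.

Step 1 — total variance = trace(Sigma) = Σ λ_i = 46 + 14 + 7 = 67.

Step 2 — fraction explained by component i = λ_i / Σ λ:
  PC1: 46/67 = 0.6866
  PC2: 14/67 = 0.209
  PC3: 7/67 = 0.1045

Step 3 — cumulative fraction after k components = (λ_1 + ... + λ_k) / Σ λ:
  k = 1: 46/67 = 0.6866
  k = 2: (46 + 14)/67 = 60/67 = 0.8955
  k = 3: (46 + 14 + 7)/67 = 67/67 = 1

Summary (fraction, with percent):

explained: PC1 0.6866 (68.66%), PC2 0.209 (20.9%), PC3 0.1045 (10.45%);  cumulative: 0.6866, 0.8955, 1


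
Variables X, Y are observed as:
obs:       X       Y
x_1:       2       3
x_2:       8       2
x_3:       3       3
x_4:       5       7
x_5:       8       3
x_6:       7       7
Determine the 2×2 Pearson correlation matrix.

Step 1 — column means:
  mean(X) = (2 + 8 + 3 + 5 + 8 + 7) / 6 = 33/6 = 5.5
  mean(Y) = (3 + 2 + 3 + 7 + 3 + 7) / 6 = 25/6 = 4.1667

Step 2 — sample variances and covariances s[i,j] = (1/(n-1)) · Σ_k (x_{k,i} - mean_i) · (x_{k,j} - mean_j), with n-1 = 5:
  s[X,X] = ((-3.5)·(-3.5) + (2.5)·(2.5) + (-2.5)·(-2.5) + (-0.5)·(-0.5) + (2.5)·(2.5) + (1.5)·(1.5)) / 5 = 33.5/5 = 6.7
  s[X,Y] = ((-3.5)·(-1.1667) + (2.5)·(-2.1667) + (-2.5)·(-1.1667) + (-0.5)·(2.8333) + (2.5)·(-1.1667) + (1.5)·(2.8333)) / 5 = 1.5/5 = 0.3
  s[Y,Y] = ((-1.1667)·(-1.1667) + (-2.1667)·(-2.1667) + (-1.1667)·(-1.1667) + (2.8333)·(2.8333) + (-1.1667)·(-1.1667) + (2.8333)·(2.8333)) / 5 = 24.8333/5 = 4.9667
  Sample standard deviations s_i = √(s[i,i]):
  s(X) = √(6.7) = 2.5884
  s(Y) = √(4.9667) = 2.2286

Step 3 — r_{ij} = s_{ij} / (s_i · s_j):
  r[X,X] = 1 (diagonal).
  r[X,Y] = 0.3 / (2.5884 · 2.2286) = 0.3 / 5.7686 = 0.052
  r[Y,Y] = 1 (diagonal).

R is symmetric with unit diagonal. Assembling:

R = [[1, 0.052],
 [0.052, 1]]


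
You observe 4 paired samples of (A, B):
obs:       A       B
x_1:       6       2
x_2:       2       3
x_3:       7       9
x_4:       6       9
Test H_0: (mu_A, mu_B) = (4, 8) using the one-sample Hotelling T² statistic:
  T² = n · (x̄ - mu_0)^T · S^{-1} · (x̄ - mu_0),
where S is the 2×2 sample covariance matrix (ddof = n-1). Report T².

Step 1 — sample mean vector:
  mean(A) = (6 + 2 + 7 + 6) / 4 = 21/4 = 5.25
  mean(B) = (2 + 3 + 9 + 9) / 4 = 23/4 = 5.75
  x̄ = (5.25, 5.75),  deviation x̄ - mu_0 = (5.25, 5.75) - (4, 8) = (1.25, -2.25).

Step 2 — sample covariance matrix, S[i,j] = (1/(n-1)) · Σ_k (x_{k,i} - mean_i) · (x_{k,j} - mean_j), divisor n-1 = 3:
  S[A,A] = ((0.75)·(0.75) + (-3.25)·(-3.25) + (1.75)·(1.75) + (0.75)·(0.75)) / 3 = 14.75/3 = 4.9167
  S[A,B] = ((0.75)·(-3.75) + (-3.25)·(-2.75) + (1.75)·(3.25) + (0.75)·(3.25)) / 3 = 14.25/3 = 4.75
  S[B,B] = ((-3.75)·(-3.75) + (-2.75)·(-2.75) + (3.25)·(3.25) + (3.25)·(3.25)) / 3 = 42.75/3 = 14.25
  S = [[4.9167, 4.75],
 [4.75, 14.25]].

Step 3 — invert S. det(S) = 4.9167·14.25 - (4.75)² = 47.5.
  S^{-1} = (1/det) · [[d, -b], [-b, a]] = [[0.3, -0.1],
 [-0.1, 0.1035]].

Step 4 — quadratic form (x̄ - mu_0)^T · S^{-1} · (x̄ - mu_0):
  S^{-1} · (x̄ - mu_0) = (0.6, -0.3579),
  (x̄ - mu_0)^T · [...] = (1.25)·(0.6) + (-2.25)·(-0.3579) = 1.5553.

Step 5 — scale by n: T² = 4 · 1.5553 = 6.2211.

T² ≈ 6.2211


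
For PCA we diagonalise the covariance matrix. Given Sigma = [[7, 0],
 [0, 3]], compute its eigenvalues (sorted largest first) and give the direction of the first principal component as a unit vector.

Step 1 — characteristic polynomial of 2×2 Sigma:
  det(Sigma - λI) = λ² - trace · λ + det = 0.
  trace = 7 + 3 = 10, det = 7·3 - (0)² = 21.
Step 2 — discriminant:
  Δ = trace² - 4·det = 100 - 84 = 16.
Step 3 — eigenvalues:
  λ = (trace ± √Δ)/2 = (10 ± 4)/2,
  λ_1 = 7,  λ_2 = 3.

Step 4 — unit eigenvector for λ_1: Sigma is diagonal, so its eigenvectors are the coordinate axes. λ_1 = 7 is the diagonal entry on the first coordinate axis, hence
  v_1 = (1, 0) (||v_1|| = 1).

λ_1 = 7,  λ_2 = 3;  v_1 ≈ (1, 0)


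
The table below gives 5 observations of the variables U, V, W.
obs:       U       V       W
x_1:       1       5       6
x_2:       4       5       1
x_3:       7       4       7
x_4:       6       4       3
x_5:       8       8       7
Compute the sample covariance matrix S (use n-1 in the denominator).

Step 1 — column means:
  mean(U) = (1 + 4 + 7 + 6 + 8) / 5 = 26/5 = 5.2
  mean(V) = (5 + 5 + 4 + 4 + 8) / 5 = 26/5 = 5.2
  mean(W) = (6 + 1 + 7 + 3 + 7) / 5 = 24/5 = 4.8

Step 2 — sample covariance S[i,j] = (1/(n-1)) · Σ_k (x_{k,i} - mean_i) · (x_{k,j} - mean_j), with n-1 = 4.
  S[U,U] = ((-4.2)·(-4.2) + (-1.2)·(-1.2) + (1.8)·(1.8) + (0.8)·(0.8) + (2.8)·(2.8)) / 4 = 30.8/4 = 7.7
  S[U,V] = ((-4.2)·(-0.2) + (-1.2)·(-0.2) + (1.8)·(-1.2) + (0.8)·(-1.2) + (2.8)·(2.8)) / 4 = 5.8/4 = 1.45
  S[U,W] = ((-4.2)·(1.2) + (-1.2)·(-3.8) + (1.8)·(2.2) + (0.8)·(-1.8) + (2.8)·(2.2)) / 4 = 8.2/4 = 2.05
  S[V,V] = ((-0.2)·(-0.2) + (-0.2)·(-0.2) + (-1.2)·(-1.2) + (-1.2)·(-1.2) + (2.8)·(2.8)) / 4 = 10.8/4 = 2.7
  S[V,W] = ((-0.2)·(1.2) + (-0.2)·(-3.8) + (-1.2)·(2.2) + (-1.2)·(-1.8) + (2.8)·(2.2)) / 4 = 6.2/4 = 1.55
  S[W,W] = ((1.2)·(1.2) + (-3.8)·(-3.8) + (2.2)·(2.2) + (-1.8)·(-1.8) + (2.2)·(2.2)) / 4 = 28.8/4 = 7.2

S is symmetric (S[j,i] = S[i,j]). Assembling:

S = [[7.7, 1.45, 2.05],
 [1.45, 2.7, 1.55],
 [2.05, 1.55, 7.2]]


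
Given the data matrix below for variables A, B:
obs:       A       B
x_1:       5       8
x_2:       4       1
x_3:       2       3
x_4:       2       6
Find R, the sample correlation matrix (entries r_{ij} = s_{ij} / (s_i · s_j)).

Step 1 — column means:
  mean(A) = (5 + 4 + 2 + 2) / 4 = 13/4 = 3.25
  mean(B) = (8 + 1 + 3 + 6) / 4 = 18/4 = 4.5

Step 2 — sample variances and covariances s[i,j] = (1/(n-1)) · Σ_k (x_{k,i} - mean_i) · (x_{k,j} - mean_j), with n-1 = 3:
  s[A,A] = ((1.75)·(1.75) + (0.75)·(0.75) + (-1.25)·(-1.25) + (-1.25)·(-1.25)) / 3 = 6.75/3 = 2.25
  s[A,B] = ((1.75)·(3.5) + (0.75)·(-3.5) + (-1.25)·(-1.5) + (-1.25)·(1.5)) / 3 = 3.5/3 = 1.1667
  s[B,B] = ((3.5)·(3.5) + (-3.5)·(-3.5) + (-1.5)·(-1.5) + (1.5)·(1.5)) / 3 = 29/3 = 9.6667
  Sample standard deviations s_i = √(s[i,i]):
  s(A) = √(2.25) = 1.5
  s(B) = √(9.6667) = 3.1091

Step 3 — r_{ij} = s_{ij} / (s_i · s_j):
  r[A,A] = 1 (diagonal).
  r[A,B] = 1.1667 / (1.5 · 3.1091) = 1.1667 / 4.6637 = 0.2502
  r[B,B] = 1 (diagonal).

R is symmetric with unit diagonal. Assembling:

R = [[1, 0.2502],
 [0.2502, 1]]


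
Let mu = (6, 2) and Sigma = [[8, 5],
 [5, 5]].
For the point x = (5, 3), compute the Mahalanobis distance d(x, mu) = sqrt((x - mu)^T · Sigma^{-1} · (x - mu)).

Step 1 — centre the observation: (x - mu) = (-1, 1).

Step 2 — invert Sigma. det(Sigma) = 8·5 - (5)² = 15.
  Sigma^{-1} = (1/det) · [[d, -b], [-b, a]] = [[0.3333, -0.3333],
 [-0.3333, 0.5333]].

Step 3 — form the quadratic (x - mu)^T · Sigma^{-1} · (x - mu):
  Sigma^{-1} · (x - mu) = (-0.6667, 0.8667).
  (x - mu)^T · [Sigma^{-1} · (x - mu)] = (-1)·(-0.6667) + (1)·(0.8667) = 1.5333.

Step 4 — take square root: d = √(1.5333) ≈ 1.2383.

d(x, mu) = √(1.5333) ≈ 1.2383
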